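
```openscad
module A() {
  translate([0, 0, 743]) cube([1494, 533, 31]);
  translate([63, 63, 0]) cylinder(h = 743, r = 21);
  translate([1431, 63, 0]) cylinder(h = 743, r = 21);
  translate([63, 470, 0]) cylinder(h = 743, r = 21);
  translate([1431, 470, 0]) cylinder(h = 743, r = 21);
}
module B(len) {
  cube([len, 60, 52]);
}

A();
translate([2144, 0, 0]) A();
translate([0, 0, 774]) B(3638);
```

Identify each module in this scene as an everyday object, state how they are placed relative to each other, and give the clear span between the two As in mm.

A is a table. B is a beam. A beam spans the tops of two tables. The clear span between the two tables is 650 mm.

Second table starts at x = 2144; first ends at x = 1494; clear span = 2144 − 1494 = 650 mm.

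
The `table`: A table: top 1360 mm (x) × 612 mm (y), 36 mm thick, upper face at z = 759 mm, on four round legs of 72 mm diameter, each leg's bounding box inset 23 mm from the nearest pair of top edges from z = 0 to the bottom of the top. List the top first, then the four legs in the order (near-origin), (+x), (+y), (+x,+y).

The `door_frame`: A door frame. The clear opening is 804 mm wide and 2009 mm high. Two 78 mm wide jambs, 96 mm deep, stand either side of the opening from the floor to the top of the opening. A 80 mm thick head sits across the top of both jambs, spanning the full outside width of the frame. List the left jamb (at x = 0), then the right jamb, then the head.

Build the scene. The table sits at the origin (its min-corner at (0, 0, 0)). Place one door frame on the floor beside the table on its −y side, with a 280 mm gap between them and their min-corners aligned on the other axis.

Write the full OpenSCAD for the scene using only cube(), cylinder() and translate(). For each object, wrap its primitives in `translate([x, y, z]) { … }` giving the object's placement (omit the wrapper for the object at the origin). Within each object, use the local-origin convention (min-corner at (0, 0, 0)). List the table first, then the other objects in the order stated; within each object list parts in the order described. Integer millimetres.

translate([0, 0, 723]) cube([1360, 612, 36]);
translate([59, 59, 0]) cylinder(h = 723, r = 36);
translate([1301, 59, 0]) cylinder(h = 723, r = 36);
translate([59, 553, 0]) cylinder(h = 723, r = 36);
translate([1301, 553, 0]) cylinder(h = 723, r = 36);
translate([0, -376, 0]) {
  cube([78, 96, 2009]);
  translate([882, 0, 0]) cube([78, 96, 2009]);
  translate([0, 0, 2009]) cube([960, 96, 80]);
}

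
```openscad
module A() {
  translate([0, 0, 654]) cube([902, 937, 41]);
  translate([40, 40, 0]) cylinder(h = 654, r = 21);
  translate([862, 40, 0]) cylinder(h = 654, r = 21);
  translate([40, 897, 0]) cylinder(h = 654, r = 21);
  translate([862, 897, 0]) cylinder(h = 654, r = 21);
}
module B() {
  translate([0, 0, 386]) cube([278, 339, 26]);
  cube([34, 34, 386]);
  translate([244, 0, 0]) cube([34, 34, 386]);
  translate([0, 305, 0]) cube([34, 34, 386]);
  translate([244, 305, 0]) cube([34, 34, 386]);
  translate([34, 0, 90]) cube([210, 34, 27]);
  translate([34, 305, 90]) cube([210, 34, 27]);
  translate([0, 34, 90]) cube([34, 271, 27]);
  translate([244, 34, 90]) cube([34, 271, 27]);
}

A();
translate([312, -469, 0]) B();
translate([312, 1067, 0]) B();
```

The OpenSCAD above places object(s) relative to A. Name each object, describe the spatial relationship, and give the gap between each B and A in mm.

Each stool's nearest face is 130 mm from the table's bounding box.

A is a table. B is a stool. Two stools sit around the table at the −y, +y sides. The gap between each stool and the table is 130 mm.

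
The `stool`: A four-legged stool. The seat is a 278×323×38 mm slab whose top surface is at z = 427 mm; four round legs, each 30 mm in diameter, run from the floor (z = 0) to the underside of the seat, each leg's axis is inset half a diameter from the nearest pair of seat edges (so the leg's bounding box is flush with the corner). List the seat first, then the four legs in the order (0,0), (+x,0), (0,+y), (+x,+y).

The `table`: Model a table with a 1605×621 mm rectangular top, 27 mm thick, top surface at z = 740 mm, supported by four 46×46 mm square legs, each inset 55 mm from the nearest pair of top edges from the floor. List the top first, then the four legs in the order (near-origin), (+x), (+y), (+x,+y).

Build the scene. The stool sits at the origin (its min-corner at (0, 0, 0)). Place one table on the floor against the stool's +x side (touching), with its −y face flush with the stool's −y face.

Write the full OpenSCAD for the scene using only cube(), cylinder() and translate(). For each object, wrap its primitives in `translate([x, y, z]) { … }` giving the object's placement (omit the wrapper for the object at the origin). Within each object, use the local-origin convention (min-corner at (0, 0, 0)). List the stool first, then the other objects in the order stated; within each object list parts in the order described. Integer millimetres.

translate([0, 0, 389]) cube([278, 323, 38]);
translate([15, 15, 0]) cylinder(h = 389, r = 15);
translate([263, 15, 0]) cylinder(h = 389, r = 15);
translate([15, 308, 0]) cylinder(h = 389, r = 15);
translate([263, 308, 0]) cylinder(h = 389, r = 15);
translate([278, 0, 0]) {
  translate([0, 0, 713]) cube([1605, 621, 27]);
  translate([55, 55, 0]) cube([46, 46, 713]);
  translate([1504, 55, 0]) cube([46, 46, 713]);
  translate([55, 520, 0]) cube([46, 46, 713]);
  translate([1504, 520, 0]) cube([46, 46, 713]);
}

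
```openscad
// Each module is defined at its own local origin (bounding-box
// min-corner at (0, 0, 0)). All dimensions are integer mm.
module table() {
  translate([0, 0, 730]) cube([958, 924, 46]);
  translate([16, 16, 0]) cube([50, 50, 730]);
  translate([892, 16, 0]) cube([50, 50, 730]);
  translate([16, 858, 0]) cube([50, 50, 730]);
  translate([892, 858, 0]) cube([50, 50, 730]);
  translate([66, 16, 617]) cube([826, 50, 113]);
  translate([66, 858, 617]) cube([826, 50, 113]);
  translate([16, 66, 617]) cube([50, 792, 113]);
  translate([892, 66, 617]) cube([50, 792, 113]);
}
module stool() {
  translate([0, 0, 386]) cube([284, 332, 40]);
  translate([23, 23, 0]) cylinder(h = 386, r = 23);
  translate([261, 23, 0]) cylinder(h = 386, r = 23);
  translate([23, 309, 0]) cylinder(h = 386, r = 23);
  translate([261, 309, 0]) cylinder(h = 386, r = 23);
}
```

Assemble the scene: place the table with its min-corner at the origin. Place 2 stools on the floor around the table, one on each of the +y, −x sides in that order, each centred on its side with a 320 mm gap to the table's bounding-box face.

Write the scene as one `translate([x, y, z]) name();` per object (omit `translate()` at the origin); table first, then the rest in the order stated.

table();
translate([337, 1244, 0]) stool();
translate([-604, 296, 0]) stool();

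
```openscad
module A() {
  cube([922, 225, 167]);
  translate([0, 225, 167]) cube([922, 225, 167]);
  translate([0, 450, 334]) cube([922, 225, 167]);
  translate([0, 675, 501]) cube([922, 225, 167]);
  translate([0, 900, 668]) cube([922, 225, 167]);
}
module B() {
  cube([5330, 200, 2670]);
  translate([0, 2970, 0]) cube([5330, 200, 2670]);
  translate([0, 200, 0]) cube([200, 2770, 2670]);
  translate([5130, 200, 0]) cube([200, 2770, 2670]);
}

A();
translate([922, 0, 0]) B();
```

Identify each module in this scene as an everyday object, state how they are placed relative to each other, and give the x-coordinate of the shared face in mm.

The staircase's +x face and the house frame's −x face are both at x = 922 mm.

A is a staircase. B is a house frame. The house frame is against the staircase's +x side, with their −y faces flush. The x-coordinate of the shared face is 922 mm.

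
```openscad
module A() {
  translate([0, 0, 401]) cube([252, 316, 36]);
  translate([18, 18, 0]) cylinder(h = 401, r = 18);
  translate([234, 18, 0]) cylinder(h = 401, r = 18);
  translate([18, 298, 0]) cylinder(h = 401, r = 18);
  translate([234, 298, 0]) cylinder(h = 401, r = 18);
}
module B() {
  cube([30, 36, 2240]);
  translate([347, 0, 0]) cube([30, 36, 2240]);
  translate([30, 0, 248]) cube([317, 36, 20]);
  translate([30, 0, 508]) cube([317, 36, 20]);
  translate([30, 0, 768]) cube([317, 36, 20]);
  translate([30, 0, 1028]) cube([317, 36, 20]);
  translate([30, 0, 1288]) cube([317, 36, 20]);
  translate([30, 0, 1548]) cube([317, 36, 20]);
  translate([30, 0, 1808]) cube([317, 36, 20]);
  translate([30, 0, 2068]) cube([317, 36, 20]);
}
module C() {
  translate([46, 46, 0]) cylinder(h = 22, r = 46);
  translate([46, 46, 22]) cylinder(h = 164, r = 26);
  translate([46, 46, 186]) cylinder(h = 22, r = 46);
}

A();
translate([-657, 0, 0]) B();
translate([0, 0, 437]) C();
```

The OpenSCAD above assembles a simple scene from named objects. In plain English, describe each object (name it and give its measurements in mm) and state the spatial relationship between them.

A is a four-legged stool. The seat is a 252×316×36 mm slab whose top surface is at z = 437 mm; four round legs, each 36 mm in diameter, run from the floor (z = 0) to the underside of the seat, each leg's axis is inset half a diameter from the nearest pair of seat edges (so the leg's bounding box is flush with the corner).

B is a straight ladder. Two 30×36 mm vertical rails, 2240 mm tall, stand 377 mm apart (outside-to-outside) with their front faces coplanar on the −y side. 8 rungs, each 36 mm deep and 20 mm tall, span between the inner faces of the rails, front faces flush with the rails. The lowest rung's underside is at z = 248 mm and rungs are spaced 260 mm apart (underside to underside).

C is a spool: two coaxial disc flanges of radius 46 mm and thickness 22 mm, joined by a core cylinder of radius 26 mm and height 164 mm. The lower flange rests on z = 0 and the three cylinders share a vertical axis.

The ladder is on the floor beside the stool on its −x side. The spool is on top of the stool.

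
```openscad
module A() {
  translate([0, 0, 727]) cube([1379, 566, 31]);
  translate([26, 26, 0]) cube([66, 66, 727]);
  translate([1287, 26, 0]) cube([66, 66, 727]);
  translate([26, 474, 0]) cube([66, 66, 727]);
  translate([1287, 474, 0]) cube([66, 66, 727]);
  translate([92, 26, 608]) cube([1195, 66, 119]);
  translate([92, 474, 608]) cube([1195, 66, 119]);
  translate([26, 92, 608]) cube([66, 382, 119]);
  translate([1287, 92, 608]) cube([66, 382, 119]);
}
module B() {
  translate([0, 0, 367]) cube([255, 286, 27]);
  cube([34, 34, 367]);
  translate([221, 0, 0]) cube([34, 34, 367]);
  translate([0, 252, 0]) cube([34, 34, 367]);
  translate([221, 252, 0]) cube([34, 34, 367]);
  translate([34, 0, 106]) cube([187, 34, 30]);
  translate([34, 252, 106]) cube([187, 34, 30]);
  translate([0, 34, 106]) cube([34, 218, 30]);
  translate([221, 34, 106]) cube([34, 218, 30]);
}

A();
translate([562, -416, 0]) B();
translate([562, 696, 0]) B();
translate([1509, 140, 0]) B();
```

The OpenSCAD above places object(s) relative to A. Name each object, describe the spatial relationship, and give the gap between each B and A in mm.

Each stool's nearest face is 130 mm from the table's bounding box.

A is a table. B is a stool. Three stools sit around the table at the −y, +y, +x sides. The gap between each stool and the table is 130 mm.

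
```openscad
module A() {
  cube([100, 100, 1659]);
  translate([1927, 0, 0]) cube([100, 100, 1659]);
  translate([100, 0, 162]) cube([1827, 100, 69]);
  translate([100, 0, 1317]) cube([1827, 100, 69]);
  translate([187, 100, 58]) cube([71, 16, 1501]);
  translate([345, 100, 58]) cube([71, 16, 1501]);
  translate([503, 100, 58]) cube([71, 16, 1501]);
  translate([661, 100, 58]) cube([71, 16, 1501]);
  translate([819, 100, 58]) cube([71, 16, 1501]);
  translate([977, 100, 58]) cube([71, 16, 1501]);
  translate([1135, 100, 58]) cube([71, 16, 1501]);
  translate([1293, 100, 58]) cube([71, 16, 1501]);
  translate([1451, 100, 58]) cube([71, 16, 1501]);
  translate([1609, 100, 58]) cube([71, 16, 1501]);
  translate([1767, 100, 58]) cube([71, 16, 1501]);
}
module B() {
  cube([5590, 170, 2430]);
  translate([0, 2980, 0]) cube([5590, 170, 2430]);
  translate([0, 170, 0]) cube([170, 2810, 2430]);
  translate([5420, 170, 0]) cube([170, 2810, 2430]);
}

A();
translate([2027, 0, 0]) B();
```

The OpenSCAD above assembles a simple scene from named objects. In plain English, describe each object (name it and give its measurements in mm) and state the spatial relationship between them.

A is a fence section. Two 100×100 mm posts, 1659 mm tall, stand on the floor with a clear span of 1827 mm between their inner faces. Two horizontal rails of 100×69 mm section span the gap between the posts with their undersides at z = 162 mm and z = 1317 mm, flush with the posts' −y face. 11 pickets, each 71 mm wide, 16 mm thick and 1501 mm tall, are fixed to the +y face of the rails with their bottoms at z = 58 mm, evenly spaced across the span with equal gaps (rounded down to the nearest mm) at the −x end and between each pair — any rounding remainder accumulates at the +x end.

B is a box-shaped house frame (walls only): outside footprint 5590×3150 mm, wall height 2430 mm, wall thickness 170 mm. The two y-facing walls run the full x-width; the two x-facing walls fit between the inner faces of the y-facing walls.

The house frame is against the fence section's +x side, with their −y faces flush.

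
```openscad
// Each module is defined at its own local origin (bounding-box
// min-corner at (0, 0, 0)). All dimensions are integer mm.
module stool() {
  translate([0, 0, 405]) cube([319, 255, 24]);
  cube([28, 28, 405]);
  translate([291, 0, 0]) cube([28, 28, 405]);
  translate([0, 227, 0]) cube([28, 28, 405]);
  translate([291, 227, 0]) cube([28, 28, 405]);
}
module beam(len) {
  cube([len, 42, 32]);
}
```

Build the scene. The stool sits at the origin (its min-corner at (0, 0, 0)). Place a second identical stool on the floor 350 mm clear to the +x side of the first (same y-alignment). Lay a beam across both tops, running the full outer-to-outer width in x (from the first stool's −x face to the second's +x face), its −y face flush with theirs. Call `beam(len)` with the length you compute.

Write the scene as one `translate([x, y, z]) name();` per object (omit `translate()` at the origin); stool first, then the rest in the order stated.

stool();
translate([669, 0, 0]) stool();
translate([0, 0, 429]) beam(988);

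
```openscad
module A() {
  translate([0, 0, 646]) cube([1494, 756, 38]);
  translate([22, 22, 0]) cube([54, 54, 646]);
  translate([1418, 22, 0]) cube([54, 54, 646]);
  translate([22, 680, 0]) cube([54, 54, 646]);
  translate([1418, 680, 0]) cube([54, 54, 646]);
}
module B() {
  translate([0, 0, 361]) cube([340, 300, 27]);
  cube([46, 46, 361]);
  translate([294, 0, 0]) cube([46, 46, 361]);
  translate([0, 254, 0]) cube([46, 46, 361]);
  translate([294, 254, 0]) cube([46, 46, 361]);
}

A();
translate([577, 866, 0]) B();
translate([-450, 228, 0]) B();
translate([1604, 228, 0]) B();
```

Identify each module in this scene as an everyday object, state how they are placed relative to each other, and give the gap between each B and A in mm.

A is a table. B is a stool. Three stools sit around the table at the +y, −x, +x sides. The gap between each stool and the table is 110 mm.

Each stool's nearest face is 110 mm from the table's bounding box.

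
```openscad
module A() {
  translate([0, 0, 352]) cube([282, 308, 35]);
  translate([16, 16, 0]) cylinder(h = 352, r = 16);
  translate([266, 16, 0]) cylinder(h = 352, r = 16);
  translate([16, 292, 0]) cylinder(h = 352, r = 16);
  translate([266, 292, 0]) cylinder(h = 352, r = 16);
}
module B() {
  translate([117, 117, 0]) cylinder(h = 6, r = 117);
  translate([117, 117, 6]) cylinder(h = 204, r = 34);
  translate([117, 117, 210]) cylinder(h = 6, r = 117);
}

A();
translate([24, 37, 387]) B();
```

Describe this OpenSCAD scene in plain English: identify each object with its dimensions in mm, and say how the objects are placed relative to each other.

A is a four-legged stool. The seat is a 282×308×35 mm slab whose top surface is at z = 387 mm; four round legs, each 32 mm in diameter, run from the floor (z = 0) to the underside of the seat, each leg's axis is inset half a diameter from the nearest pair of seat edges (so the leg's bounding box is flush with the corner).

B is a spool: two coaxial disc flanges of radius 117 mm and thickness 6 mm, joined by a core cylinder of radius 34 mm and height 204 mm. The lower flange rests on z = 0 and the three cylinders share a vertical axis.

The spool is on top of the stool, centred.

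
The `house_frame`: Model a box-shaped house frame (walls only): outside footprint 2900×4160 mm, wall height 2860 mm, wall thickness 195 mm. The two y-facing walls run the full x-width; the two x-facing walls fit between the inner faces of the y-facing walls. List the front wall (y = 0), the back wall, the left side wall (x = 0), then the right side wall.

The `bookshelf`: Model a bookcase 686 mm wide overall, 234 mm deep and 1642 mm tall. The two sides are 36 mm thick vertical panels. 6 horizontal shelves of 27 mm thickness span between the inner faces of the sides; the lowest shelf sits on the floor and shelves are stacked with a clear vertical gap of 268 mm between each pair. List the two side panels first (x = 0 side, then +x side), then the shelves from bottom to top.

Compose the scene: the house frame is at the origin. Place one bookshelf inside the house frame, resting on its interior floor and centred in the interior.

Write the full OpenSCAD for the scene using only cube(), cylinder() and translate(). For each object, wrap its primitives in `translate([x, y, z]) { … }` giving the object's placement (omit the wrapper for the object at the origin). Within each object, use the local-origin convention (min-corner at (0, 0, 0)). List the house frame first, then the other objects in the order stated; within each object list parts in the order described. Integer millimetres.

cube([2900, 195, 2860]);
translate([0, 3965, 0]) cube([2900, 195, 2860]);
translate([0, 195, 0]) cube([195, 3770, 2860]);
translate([2705, 195, 0]) cube([195, 3770, 2860]);
translate([1107, 1963, 0]) {
  cube([36, 234, 1642]);
  translate([650, 0, 0]) cube([36, 234, 1642]);
  translate([36, 0, 0]) cube([614, 234, 27]);
  translate([36, 0, 295]) cube([614, 234, 27]);
  translate([36, 0, 590]) cube([614, 234, 27]);
  translate([36, 0, 885]) cube([614, 234, 27]);
  translate([36, 0, 1180]) cube([614, 234, 27]);
  translate([36, 0, 1475]) cube([614, 234, 27]);
}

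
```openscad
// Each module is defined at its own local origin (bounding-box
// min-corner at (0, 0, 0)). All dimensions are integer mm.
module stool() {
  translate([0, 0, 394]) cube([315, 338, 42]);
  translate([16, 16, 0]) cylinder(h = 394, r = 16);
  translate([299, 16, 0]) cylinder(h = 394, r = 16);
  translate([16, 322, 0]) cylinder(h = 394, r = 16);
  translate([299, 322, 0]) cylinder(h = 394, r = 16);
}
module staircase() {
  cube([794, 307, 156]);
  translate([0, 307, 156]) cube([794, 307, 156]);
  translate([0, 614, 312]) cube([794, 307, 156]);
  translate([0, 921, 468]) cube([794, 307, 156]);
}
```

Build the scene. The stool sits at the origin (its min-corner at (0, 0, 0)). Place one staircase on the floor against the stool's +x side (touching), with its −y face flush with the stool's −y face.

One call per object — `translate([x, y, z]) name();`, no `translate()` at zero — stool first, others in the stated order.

stool();
translate([315, 0, 0]) staircase();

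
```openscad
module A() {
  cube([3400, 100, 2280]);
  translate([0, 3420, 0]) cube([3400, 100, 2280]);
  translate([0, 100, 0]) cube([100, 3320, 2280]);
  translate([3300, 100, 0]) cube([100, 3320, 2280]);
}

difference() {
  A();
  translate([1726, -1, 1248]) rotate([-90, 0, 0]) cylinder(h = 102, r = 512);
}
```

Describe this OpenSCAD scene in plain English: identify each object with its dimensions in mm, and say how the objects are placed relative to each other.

A is a box-shaped house frame (walls only): outside footprint 3400×3520 mm, wall height 2280 mm, wall thickness 100 mm. The two y-facing walls run the full x-width; the two x-facing walls fit between the inner faces of the y-facing walls.

The house frame has a circular hole of radius 512 mm through its front wall, centred at (x = 1726, z = 1248).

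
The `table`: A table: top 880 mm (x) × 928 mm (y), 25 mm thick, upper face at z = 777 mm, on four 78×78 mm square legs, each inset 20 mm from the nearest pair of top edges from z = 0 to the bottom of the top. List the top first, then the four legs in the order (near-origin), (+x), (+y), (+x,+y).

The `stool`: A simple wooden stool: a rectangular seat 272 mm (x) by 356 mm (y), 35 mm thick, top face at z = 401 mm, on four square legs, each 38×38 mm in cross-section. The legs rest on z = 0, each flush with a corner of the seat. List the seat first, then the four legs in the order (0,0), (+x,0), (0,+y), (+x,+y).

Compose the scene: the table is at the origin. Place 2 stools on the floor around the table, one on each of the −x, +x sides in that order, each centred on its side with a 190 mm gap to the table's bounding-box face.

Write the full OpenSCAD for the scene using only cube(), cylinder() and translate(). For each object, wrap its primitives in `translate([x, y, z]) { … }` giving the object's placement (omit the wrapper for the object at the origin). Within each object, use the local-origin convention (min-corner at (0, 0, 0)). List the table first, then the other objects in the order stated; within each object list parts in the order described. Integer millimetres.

translate([0, 0, 752]) cube([880, 928, 25]);
translate([20, 20, 0]) cube([78, 78, 752]);
translate([782, 20, 0]) cube([78, 78, 752]);
translate([20, 830, 0]) cube([78, 78, 752]);
translate([782, 830, 0]) cube([78, 78, 752]);
translate([-462, 286, 0]) {
  translate([0, 0, 366]) cube([272, 356, 35]);
  cube([38, 38, 366]);
  translate([234, 0, 0]) cube([38, 38, 366]);
  translate([0, 318, 0]) cube([38, 38, 366]);
  translate([234, 318, 0]) cube([38, 38, 366]);
}
translate([1070, 286, 0]) {
  translate([0, 0, 366]) cube([272, 356, 35]);
  cube([38, 38, 366]);
  translate([234, 0, 0]) cube([38, 38, 366]);
  translate([0, 318, 0]) cube([38, 38, 366]);
  translate([234, 318, 0]) cube([38, 38, 366]);
}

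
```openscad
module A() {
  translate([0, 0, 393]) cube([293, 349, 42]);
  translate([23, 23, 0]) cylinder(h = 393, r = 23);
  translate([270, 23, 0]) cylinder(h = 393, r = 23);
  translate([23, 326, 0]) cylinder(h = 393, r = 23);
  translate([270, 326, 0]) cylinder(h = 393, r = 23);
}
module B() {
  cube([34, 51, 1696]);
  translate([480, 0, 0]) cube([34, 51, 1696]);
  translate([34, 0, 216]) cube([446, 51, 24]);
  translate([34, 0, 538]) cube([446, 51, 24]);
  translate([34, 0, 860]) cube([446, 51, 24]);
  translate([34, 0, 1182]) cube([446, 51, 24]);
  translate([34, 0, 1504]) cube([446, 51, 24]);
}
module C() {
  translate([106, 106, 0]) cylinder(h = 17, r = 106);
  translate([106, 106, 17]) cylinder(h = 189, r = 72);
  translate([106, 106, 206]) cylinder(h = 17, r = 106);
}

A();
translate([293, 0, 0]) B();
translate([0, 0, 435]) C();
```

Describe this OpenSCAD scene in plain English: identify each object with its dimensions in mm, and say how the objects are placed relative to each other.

A is a four-legged stool. The seat is a 293×349×42 mm slab whose top surface is at z = 435 mm; four round legs, each 46 mm in diameter, run from the floor (z = 0) to the underside of the seat, each leg's axis is inset half a diameter from the nearest pair of seat edges (so the leg's bounding box is flush with the corner).

B is a wooden ladder with two side rails of 34×51 mm section and 1696 mm height, set 514 mm apart overall. Between them run 5 rectangular rungs (51 mm deep, 24 mm thick), front faces flush with the rails' −y face. The bottom of the first rung is 216 mm above the floor and each subsequent rung is 322 mm higher than the one below.

C is a spool: two coaxial disc flanges of radius 106 mm and thickness 17 mm, joined by a core cylinder of radius 72 mm and height 189 mm. The lower flange rests on z = 0 and the three cylinders share a vertical axis.

The ladder is against the stool's +x side, with their −y faces flush. The spool is on top of the stool.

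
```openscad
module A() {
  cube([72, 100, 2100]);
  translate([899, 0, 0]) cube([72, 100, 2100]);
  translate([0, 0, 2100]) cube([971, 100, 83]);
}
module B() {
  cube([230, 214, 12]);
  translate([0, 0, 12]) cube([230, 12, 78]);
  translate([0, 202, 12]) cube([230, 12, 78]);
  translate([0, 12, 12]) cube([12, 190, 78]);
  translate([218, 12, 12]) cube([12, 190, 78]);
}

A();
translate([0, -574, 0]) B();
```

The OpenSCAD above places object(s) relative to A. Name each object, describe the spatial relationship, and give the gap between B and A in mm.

The open box's nearest face is 360 mm from the door frame's −y face.

A is a door frame. B is an open box. The open box is on the floor beside the door frame on its −y side. The gap between the open box and the door frame is 360 mm.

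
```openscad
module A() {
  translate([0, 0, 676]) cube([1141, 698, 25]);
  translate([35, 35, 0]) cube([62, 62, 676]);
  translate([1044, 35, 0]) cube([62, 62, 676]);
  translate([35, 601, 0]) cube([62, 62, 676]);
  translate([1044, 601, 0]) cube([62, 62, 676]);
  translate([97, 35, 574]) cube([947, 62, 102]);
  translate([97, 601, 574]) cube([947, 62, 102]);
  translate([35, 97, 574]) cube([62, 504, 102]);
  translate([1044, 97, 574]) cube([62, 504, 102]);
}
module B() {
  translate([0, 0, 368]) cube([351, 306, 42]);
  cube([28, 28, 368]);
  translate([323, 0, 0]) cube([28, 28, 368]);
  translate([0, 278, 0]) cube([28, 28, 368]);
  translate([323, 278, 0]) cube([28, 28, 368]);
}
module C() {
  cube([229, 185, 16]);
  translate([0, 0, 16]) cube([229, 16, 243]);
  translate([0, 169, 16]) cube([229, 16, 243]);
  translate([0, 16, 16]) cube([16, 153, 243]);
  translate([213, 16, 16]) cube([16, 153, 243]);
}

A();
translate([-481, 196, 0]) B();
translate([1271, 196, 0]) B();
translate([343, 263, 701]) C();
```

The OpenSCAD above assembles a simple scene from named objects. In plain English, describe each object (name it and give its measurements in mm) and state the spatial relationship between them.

A is a table: top 1141 mm (x) × 698 mm (y), 25 mm thick, upper face at z = 701 mm, on four 62×62 mm square legs, each inset 35 mm from the nearest pair of top edges, running from z = 0 to the bottom of the top. Four apron rails, 62 mm thick and 102 mm tall, run between adjacent legs with their top edges flush with the underside of the top and their outer faces flush with the legs' outer faces.

B is a four-legged stool. The seat is 351×306 mm, 42 mm thick, top at z = 410 mm. It stands on four square legs, each 28×28 mm in cross-section, from z = 0 to the seat underside, each flush with a corner of the seat.

C is an open-topped rectangular box: outside dimensions 229×185×259 mm, with a uniform wall and base thickness of 16 mm. The base is a full 229×185 slab on the floor; four walls sit on top of the base. The front and back walls (the −y and +y sides) span the full width; the two side walls fit between them.

Two stools sit around the table at the −x, +x sides. The open box is on top of the table.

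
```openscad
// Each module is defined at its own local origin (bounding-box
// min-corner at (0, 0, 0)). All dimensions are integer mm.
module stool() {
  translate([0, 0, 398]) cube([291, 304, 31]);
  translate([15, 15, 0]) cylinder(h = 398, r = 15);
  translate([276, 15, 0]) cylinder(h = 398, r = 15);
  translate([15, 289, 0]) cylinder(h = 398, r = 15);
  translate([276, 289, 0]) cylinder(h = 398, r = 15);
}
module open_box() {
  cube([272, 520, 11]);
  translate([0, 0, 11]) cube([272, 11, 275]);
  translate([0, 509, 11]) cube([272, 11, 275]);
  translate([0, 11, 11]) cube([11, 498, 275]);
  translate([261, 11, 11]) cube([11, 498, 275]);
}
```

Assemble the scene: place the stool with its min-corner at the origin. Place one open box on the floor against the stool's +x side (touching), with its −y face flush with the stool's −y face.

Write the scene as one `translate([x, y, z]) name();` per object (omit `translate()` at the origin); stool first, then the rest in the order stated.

stool();
translate([291, 0, 0]) open_box();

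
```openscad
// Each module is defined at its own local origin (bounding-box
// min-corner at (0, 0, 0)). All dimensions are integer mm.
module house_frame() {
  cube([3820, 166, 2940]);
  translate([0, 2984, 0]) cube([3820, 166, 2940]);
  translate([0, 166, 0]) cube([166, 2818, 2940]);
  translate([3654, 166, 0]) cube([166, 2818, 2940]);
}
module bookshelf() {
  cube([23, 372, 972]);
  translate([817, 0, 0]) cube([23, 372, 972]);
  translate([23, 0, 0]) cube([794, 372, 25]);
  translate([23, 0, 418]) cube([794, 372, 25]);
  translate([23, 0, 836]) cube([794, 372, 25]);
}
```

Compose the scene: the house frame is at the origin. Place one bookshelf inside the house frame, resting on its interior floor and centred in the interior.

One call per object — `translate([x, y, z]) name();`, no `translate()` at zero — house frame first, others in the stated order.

house_frame();
translate([1490, 1389, 0]) bookshelf();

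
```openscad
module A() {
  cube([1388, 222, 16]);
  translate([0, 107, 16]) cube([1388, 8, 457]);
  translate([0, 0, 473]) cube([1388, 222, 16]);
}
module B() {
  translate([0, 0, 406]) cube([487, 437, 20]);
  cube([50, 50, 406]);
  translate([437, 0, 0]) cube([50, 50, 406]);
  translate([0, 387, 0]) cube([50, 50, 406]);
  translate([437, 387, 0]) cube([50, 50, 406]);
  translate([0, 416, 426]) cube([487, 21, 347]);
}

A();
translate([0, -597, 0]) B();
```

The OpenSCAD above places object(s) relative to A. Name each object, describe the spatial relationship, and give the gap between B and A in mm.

The chair's nearest face is 160 mm from the I-beam's −y face.

A is an I-beam. B is a chair. The chair is on the floor beside the I-beam on its −y side. The gap between the chair and the I-beam is 160 mm.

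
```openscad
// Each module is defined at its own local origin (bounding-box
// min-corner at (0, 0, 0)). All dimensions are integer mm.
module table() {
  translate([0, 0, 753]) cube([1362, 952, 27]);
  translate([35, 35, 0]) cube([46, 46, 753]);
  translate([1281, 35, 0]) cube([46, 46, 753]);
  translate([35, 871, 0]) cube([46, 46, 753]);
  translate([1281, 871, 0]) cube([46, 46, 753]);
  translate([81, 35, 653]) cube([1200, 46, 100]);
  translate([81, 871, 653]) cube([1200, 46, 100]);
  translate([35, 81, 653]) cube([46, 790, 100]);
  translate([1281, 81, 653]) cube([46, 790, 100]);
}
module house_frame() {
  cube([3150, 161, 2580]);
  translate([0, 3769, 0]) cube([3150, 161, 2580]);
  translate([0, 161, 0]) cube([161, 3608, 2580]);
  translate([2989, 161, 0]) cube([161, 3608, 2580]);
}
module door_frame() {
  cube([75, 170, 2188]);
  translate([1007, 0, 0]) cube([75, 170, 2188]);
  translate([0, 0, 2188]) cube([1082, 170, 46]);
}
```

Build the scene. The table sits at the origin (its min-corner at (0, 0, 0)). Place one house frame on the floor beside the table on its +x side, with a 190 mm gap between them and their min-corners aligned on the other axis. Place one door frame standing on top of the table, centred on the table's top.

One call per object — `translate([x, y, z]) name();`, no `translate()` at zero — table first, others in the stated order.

table();
translate([1552, 0, 0]) house_frame();
translate([140, 391, 780]) door_frame();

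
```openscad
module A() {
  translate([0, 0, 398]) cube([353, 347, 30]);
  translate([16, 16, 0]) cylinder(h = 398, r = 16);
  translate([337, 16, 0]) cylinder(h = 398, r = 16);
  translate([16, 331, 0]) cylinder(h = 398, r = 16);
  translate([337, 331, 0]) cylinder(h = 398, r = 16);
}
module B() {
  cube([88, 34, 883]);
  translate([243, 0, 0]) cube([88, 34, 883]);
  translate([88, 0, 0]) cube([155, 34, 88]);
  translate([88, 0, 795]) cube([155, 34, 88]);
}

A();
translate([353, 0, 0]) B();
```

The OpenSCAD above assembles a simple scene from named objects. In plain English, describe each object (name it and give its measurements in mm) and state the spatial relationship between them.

A is a four-legged stool. The seat is 353×347 mm, 30 mm thick, top at z = 428 mm. It stands on four round legs, each 32 mm in diameter, from z = 0 to the seat underside, each leg's axis is inset half a diameter from the nearest pair of seat edges (so the leg's bounding box is flush with the corner).

B is a picture frame with a 155×707 mm rectangular opening (x by z) and a uniform 88 mm border on every side. Frame depth is 34 mm along y. It is built from two vertical stiles running the full outside height and two horizontal rails spanning the gap between the stiles.

The picture frame is against the stool's +x side, with their −y faces flush.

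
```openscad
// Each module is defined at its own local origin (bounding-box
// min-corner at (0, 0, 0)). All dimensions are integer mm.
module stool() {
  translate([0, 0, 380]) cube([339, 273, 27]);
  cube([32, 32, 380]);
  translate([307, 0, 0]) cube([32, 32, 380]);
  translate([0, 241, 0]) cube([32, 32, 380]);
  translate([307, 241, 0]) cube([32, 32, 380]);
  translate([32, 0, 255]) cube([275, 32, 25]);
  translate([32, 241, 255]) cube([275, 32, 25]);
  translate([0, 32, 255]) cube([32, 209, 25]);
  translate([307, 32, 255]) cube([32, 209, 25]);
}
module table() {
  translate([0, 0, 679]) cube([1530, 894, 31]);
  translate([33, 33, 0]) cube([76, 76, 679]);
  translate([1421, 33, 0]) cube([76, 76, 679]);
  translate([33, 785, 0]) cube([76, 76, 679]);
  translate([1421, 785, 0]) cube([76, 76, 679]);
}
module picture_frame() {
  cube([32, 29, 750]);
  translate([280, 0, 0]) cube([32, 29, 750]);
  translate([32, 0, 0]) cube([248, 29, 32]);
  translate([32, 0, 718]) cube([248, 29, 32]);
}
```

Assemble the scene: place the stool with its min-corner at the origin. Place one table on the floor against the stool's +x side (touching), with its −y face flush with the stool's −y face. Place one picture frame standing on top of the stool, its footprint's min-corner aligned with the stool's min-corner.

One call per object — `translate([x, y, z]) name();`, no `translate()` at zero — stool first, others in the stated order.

stool();
translate([339, 0, 0]) table();
translate([0, 0, 407]) picture_frame();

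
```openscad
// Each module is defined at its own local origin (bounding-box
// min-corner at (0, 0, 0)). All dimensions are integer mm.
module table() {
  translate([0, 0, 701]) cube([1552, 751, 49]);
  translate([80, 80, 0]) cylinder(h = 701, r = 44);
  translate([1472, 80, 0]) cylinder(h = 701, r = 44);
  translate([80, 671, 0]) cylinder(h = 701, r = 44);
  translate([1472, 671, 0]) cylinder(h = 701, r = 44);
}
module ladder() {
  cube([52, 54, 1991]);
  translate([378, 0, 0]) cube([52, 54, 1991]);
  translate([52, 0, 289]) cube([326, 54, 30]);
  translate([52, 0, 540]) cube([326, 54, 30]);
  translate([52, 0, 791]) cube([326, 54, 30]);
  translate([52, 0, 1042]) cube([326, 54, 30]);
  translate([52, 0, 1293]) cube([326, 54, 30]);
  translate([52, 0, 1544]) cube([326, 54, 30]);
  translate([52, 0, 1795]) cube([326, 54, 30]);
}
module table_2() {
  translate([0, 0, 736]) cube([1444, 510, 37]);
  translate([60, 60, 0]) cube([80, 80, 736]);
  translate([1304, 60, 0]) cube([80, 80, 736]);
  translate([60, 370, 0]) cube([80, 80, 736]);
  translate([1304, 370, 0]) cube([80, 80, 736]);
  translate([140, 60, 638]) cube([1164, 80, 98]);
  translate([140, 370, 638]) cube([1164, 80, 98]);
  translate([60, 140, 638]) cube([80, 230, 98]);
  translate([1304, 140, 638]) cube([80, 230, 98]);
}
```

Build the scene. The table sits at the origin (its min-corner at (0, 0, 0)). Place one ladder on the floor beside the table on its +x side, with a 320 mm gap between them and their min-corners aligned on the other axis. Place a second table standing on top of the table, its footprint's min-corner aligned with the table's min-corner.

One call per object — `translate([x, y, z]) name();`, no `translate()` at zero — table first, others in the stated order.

table();
translate([1872, 0, 0]) ladder();
translate([0, 0, 750]) table_2();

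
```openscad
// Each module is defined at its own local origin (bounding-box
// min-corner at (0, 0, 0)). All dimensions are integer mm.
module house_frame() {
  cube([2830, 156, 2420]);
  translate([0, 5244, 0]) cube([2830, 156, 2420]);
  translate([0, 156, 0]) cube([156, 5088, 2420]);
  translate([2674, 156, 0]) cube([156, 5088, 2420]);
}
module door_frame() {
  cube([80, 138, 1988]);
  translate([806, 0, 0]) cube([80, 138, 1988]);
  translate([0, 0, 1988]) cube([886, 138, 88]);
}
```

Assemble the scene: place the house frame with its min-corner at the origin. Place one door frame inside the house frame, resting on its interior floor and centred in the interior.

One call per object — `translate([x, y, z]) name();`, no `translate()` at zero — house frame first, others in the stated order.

house_frame();
translate([972, 2631, 0]) door_frame();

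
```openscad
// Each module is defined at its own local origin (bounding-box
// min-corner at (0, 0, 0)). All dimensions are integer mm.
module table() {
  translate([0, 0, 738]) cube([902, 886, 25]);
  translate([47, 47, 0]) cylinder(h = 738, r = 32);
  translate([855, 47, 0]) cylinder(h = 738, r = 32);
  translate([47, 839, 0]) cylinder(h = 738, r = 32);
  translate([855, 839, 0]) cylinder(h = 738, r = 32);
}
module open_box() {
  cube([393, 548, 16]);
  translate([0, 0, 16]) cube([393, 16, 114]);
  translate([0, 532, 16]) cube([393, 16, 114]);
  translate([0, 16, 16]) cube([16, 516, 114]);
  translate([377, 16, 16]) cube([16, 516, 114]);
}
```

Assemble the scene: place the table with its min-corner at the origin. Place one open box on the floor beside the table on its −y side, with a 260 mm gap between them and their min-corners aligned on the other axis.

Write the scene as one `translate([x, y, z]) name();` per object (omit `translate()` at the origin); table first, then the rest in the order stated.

table();
translate([0, -808, 0]) open_box();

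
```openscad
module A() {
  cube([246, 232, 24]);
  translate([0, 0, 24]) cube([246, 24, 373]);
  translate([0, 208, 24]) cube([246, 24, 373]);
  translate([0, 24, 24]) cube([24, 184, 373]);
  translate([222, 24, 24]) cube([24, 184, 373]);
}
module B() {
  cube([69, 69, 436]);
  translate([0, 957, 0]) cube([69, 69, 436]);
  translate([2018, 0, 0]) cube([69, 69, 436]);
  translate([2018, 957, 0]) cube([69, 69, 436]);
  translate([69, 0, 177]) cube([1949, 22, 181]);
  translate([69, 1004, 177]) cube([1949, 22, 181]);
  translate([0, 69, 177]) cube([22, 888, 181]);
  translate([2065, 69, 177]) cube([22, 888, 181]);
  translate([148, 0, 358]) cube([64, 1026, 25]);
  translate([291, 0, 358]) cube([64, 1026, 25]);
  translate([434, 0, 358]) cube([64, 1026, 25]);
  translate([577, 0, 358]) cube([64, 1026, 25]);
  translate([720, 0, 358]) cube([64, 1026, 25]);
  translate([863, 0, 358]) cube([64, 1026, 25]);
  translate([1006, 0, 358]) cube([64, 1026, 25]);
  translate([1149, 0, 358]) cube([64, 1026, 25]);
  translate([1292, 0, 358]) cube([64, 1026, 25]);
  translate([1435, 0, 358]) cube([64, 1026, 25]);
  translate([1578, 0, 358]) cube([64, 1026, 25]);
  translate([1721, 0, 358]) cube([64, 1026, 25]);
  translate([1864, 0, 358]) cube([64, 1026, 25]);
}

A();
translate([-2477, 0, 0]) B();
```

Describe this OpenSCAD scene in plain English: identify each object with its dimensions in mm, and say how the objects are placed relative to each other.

A is an open-topped rectangular box: outside dimensions 246×232×397 mm, with a uniform wall and base thickness of 24 mm. The base is a full 246×232 slab on the floor; four walls sit on top of the base. The front and back walls (the −y and +y sides) span the full width; the two side walls fit between them.

B is a bed frame 2087 mm long (x) by 1026 mm wide (y). Four 69×69 mm corner posts, 436 mm tall, at the corners of the footprint. Four rails of 22 mm thickness and 181 mm height run between adjacent posts with their undersides at z = 177 mm, their outer faces flush with the outside of the frame (the two x-running rails run between the posts' inner faces; the two y-running rails run between the posts' inner faces). 13 slats, each 64 mm wide (x) and 25 mm thick, lie across the top of the two x-running rails, running the full 1026 mm width of the frame in y; the slats are evenly spaced along x between the inner faces of the end posts with equal gaps (rounded down to the nearest mm) at the −x end and between each pair — any rounding remainder accumulates at the +x end.

The bed frame is on the floor beside the open box on its −x side.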